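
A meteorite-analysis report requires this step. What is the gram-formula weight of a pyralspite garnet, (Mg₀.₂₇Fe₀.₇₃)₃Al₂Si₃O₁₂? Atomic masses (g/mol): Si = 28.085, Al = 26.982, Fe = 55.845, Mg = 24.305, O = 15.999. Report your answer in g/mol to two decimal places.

472.19 g/mol

M = 0.81(24.305) + 2.19(55.845) + 2(26.982) + 3(28.085) + 12(15.999)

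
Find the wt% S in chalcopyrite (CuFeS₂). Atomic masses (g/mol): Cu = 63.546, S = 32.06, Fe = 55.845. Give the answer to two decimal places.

34.94 weight percent

Formula mass = 1·63.546 + 1·55.845 + 2·32.06 = 183.511 g/mol, of which 64.120 g is S.
So S makes up 64.120/183.511 = 0.3494 of the mass, i.e. 34.94%.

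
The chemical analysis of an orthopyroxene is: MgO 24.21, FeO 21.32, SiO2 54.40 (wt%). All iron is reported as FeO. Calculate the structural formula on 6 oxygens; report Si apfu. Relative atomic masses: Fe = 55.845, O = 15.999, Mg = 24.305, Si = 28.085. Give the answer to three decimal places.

2.006 Si apfu

MgO: 24.21/40.304 = 0.60068 mol → 0.60068 mol Mg, 0.60068 mol O.
FeO: 21.32/71.844 = 0.29675 mol → 0.29675 mol Fe, 0.29675 mol O.
SiO2: 54.40/60.083 = 0.90541 mol → 0.90541 mol Si, 1.81082 mol O.
Total oxygen = 2.70825 mol. Normalization factor = 6/2.70825 = 2.21545.
Si per 6 O = 0.90541 × 2.21545 = 2.006.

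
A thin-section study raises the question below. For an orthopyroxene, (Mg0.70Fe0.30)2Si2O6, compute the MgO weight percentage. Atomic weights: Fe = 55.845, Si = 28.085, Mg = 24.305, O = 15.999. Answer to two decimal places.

25.68 wt%

Formula mass = 219.698 g/mol.
1.40 Mg → 1.4000 mol MgO per formula unit; M(MgO) = 40.304, so MgO mass = 56.426 g.
56.426/219.698 × 100 = 25.68 wt%.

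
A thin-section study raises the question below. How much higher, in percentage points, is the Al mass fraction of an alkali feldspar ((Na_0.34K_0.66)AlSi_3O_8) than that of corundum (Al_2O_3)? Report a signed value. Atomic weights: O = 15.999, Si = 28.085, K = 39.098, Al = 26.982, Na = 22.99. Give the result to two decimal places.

Al in (Na_0.34K_0.66)AlSi_3O_8: molar mass 272.850 g/mol; 1×26.982 = 26.982 g → 9.89 wt%.
Al in Al_2O_3: molar mass 101.961 g/mol; 2×26.982 = 53.964 g → 52.93 wt%.
Difference = 9.89 − 52.93 = -43.04 percentage points.

-43.04 percentage points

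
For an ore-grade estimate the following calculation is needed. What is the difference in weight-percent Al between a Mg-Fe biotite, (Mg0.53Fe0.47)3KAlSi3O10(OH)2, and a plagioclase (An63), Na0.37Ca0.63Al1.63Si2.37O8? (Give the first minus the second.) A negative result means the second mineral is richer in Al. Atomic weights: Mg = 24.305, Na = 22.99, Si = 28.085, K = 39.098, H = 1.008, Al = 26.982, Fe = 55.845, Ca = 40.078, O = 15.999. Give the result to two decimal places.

-10.31 percentage points

First mineral: 26.982 g Al in 461.725 g formula = 5.84 wt% Al.
Second mineral: 43.981 g Al in 272.290 g formula = 16.15 wt% Al.
5.84% − 16.15% gives a difference of -10.31 percentage points.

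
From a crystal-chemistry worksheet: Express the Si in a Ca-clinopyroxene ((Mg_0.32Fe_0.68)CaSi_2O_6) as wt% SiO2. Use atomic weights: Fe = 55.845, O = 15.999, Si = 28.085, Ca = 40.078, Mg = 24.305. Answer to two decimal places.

50.49 wt%

Molar mass of (Mg_0.32Fe_0.68)CaSi_2O_6 = 0.32*24.305 + 0.68*55.845 + 1*40.078 + 2*28.085 + 6*15.999 = 237.994 g/mol.
Each formula unit contains 2 Si, equivalent to 2/1 = 2.0000 mol SiO2.
M(SiO2) = 1×28.085 + 2×15.999 = 60.083 g/mol.
Mass of SiO2 per formula unit = 2.0000 × 60.083 = 120.166 g.
SiO2 wt% = 120.166 / 237.994 × 100 = 50.49%.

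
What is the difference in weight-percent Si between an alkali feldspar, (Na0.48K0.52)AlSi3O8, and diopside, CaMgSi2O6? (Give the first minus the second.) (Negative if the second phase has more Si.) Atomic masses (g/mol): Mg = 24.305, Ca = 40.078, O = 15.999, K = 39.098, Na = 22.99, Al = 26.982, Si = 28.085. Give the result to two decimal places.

M((Na0.48K0.52)AlSi3O8) = 270.595 g/mol, so wt% Si = 84.255/270.595 × 100 = 31.14%.
M(CaMgSi2O6) = 216.547 g/mol, so wt% Si = 56.170/216.547 × 100 = 25.94%.
31.14 − 25.94 = 5.20 pp.

5.20 percentage points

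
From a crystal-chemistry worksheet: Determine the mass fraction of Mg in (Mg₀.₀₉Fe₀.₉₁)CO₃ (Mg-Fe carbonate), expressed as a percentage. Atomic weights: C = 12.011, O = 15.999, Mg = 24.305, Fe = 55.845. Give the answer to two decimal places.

M((Mg₀.₀₉Fe₀.₉₁)CO₃) = 113.014 g/mol.
Mg contributes 0.09 × 24.305 = 2.187 g per mole.
2.187/113.014 = 0.0194 → 1.94%.

1.94 mass %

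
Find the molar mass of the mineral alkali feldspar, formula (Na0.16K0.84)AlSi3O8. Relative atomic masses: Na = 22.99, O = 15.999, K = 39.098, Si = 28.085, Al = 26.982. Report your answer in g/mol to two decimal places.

275.75 g/mol

M = 0.16×22.99 + 0.84×39.098 + 1×26.982 + 3×28.085 + 8×15.999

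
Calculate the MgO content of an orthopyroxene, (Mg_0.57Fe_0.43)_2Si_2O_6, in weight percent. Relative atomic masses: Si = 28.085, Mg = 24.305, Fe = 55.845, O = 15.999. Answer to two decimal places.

M((Mg_0.57Fe_0.43)_2Si_2O_6) = 227.898 g/mol; M(MgO) = 40.304 g/mol.
Moles MgO per formula unit = 1.14 Mg ÷ 1 = 1.1400.
MgO fraction = (1.1400 × 40.304) / 227.898 = 45.947/227.898 = 0.2016.

20.16 wt%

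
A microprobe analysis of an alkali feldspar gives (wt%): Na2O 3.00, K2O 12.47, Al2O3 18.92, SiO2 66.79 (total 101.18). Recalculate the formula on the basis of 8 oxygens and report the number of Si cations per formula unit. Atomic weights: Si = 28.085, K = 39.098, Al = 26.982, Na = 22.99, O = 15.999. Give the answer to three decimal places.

3.004 Si apfu

Na2O: 3.00/61.979 = 0.04840 mol → 0.09680 mol Na, 0.04840 mol O.
K2O: 12.47/94.195 = 0.13238 mol → 0.26476 mol K, 0.13238 mol O.
Al2O3: 18.92/101.961 = 0.18556 mol → 0.37112 mol Al, 0.55668 mol O.
SiO2: 66.79/60.083 = 1.11163 mol → 1.11163 mol Si, 2.22326 mol O.
Total oxygen = 2.96072 mol. Normalization factor = 8/2.96072 = 2.70205.
Si per 8 O = 1.11163 × 2.70205 = 3.004.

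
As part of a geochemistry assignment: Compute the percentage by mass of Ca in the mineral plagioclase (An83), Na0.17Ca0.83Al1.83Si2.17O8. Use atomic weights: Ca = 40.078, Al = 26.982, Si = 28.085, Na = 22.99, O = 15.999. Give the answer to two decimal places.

12.07 wt%

Molar mass of Na0.17Ca0.83Al1.83Si2.17O8: 0.17·22.99 + 0.83·40.078 + 1.83·26.982 + 2.17·28.085 + 8·15.999 = 275.487 g/mol.
Mass of Ca per formula unit: 0.83 × 40.078 = 33.265 g.
Weight fraction Ca = 33.265 / 275.487 = 0.1207.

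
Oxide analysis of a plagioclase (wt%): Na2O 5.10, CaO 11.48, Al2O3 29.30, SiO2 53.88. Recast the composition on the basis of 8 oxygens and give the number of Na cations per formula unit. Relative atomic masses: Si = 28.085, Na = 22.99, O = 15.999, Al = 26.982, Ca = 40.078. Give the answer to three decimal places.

5.10 wt% Na2O ÷ 61.979 g/mol = 0.08229 mol, giving 0.16458 Na and 0.08229 O.
11.48 wt% CaO ÷ 56.077 g/mol = 0.20472 mol, giving 0.20472 Ca and 0.20472 O.
29.30 wt% Al2O3 ÷ 101.961 g/mol = 0.28736 mol, giving 0.57472 Al and 0.86208 O.
53.88 wt% SiO2 ÷ 60.083 g/mol = 0.89676 mol, giving 0.89676 Si and 1.79352 O.
Oxygen sums to 2.94261; scaling by 8/2.94261 = 2.71867 puts the formula on 8 O.
Na: 0.16458 × 2.71867 = 0.447 atoms per formula unit.

0.447 Na apfu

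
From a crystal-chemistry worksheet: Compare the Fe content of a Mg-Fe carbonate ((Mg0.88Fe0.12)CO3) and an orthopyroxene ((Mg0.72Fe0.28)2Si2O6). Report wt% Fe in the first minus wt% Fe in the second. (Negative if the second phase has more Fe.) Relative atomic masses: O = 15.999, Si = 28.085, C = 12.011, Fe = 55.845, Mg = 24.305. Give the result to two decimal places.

-6.71 percentage points

M((Mg0.88Fe0.12)CO3) = 88.098 g/mol, so wt% Fe = 6.701/88.098 × 100 = 7.61%.
M((Mg0.72Fe0.28)2Si2O6) = 218.436 g/mol, so wt% Fe = 31.273/218.436 × 100 = 14.32%.
7.61 − 14.32 = -6.71 pp.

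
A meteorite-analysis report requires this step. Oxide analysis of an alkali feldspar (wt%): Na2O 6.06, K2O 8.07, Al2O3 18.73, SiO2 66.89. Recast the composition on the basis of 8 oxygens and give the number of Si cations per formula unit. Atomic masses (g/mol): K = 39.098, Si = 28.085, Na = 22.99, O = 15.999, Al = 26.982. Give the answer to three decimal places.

Na2O (M=61.979): mol = 0.09778; Na = 0.19556, O = 0.09778.
K2O (M=94.195): mol = 0.08567; K = 0.17134, O = 0.08567.
Al2O3 (M=101.961): mol = 0.18370; Al = 0.36740, O = 0.55110.
SiO2 (M=60.083): mol = 1.11329; Si = 1.11329, O = 2.22658.
ΣO = 2.96113; factor = 8/ΣO = 2.70167.
Si apfu = 1.11329 × 2.70167 = 3.008.

3.008 Si apfu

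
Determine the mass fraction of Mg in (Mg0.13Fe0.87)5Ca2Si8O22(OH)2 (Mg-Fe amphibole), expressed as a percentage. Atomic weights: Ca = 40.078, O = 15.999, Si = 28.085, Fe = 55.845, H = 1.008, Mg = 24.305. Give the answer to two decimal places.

Molar mass of (Mg0.13Fe0.87)5Ca2Si8O22(OH)2: 0.65×24.305 + 4.35×55.845 + 2×40.078 + 8×28.085 + 24×15.999 + 2×1.008 = 949.552 g/mol.
Mass of Mg per formula unit: 0.65 × 24.305 = 15.798 g.
Weight fraction Mg = 15.798 / 949.552 = 0.0166.

1.66 mass %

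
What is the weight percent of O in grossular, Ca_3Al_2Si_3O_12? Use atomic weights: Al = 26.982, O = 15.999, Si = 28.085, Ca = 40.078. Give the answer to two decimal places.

Formula mass = 3·40.078 + 2·26.982 + 3·28.085 + 12·15.999 = 450.441 g/mol, of which 191.988 g is O.
So O makes up 191.988/450.441 = 0.4262 of the mass, i.e. 42.62%.

42.62 weight percent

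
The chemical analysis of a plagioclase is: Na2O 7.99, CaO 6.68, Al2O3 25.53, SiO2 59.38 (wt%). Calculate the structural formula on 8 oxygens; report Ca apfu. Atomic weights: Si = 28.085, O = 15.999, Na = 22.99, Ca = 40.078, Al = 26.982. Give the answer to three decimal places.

0.320 Ca apfu

7.99 wt% Na2O ÷ 61.979 g/mol = 0.12891 mol, giving 0.25782 Na and 0.12891 O.
6.68 wt% CaO ÷ 56.077 g/mol = 0.11912 mol, giving 0.11912 Ca and 0.11912 O.
25.53 wt% Al2O3 ÷ 101.961 g/mol = 0.25039 mol, giving 0.50078 Al and 0.75117 O.
59.38 wt% SiO2 ÷ 60.083 g/mol = 0.98830 mol, giving 0.98830 Si and 1.97660 O.
Oxygen sums to 2.97580; scaling by 8/2.97580 = 2.68835 puts the formula on 8 O.
Ca: 0.11912 × 2.68835 = 0.320 atoms per formula unit.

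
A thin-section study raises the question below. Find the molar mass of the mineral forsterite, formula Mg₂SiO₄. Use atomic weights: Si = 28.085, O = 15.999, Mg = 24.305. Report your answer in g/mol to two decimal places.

The formula mass is the sum 2*24.305 + 1*28.085 + 4*15.999.

140.69 g/mol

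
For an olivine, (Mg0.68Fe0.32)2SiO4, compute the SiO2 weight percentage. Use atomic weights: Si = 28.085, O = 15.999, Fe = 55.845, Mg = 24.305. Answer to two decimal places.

37.35 wt%

Formula mass = 160.877 g/mol.
1 Si → 1.0000 mol SiO2 per formula unit; M(SiO2) = 60.083, so SiO2 mass = 60.083 g.
60.083/160.877 × 100 = 37.35 wt%.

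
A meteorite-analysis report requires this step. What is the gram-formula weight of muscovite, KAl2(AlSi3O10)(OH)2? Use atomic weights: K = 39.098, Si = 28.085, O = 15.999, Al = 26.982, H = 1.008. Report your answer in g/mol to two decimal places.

398.30 g/mol

K: 1 × 39.098 = 39.0980
Al: 3 × 26.982 = 80.9460
Si: 3 × 28.085 = 84.2550
O: 12 × 15.999 = 191.9880
H: 2 × 1.008 = 2.0160
Summing the contributions gives the formula mass.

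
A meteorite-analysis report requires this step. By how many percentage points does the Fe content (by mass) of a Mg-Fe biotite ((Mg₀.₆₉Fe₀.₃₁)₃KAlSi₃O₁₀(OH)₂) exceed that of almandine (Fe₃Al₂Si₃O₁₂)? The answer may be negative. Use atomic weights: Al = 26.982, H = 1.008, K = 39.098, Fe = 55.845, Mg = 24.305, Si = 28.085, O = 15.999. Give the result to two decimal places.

First mineral: 51.936 g Fe in 446.586 g formula = 11.63 wt% Fe.
Second mineral: 167.535 g Fe in 497.742 g formula = 33.66 wt% Fe.
11.63% − 33.66% gives a difference of -22.03 percentage points.

-22.03 percentage points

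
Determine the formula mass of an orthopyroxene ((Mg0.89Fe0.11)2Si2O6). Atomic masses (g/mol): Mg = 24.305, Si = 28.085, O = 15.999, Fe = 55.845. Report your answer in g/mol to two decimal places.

Mg: 1.78 × 24.305 = 43.2629
Fe: 0.22 × 55.845 = 12.2859
Si: 2 × 28.085 = 56.1700
O: 6 × 15.999 = 95.9940
Summing the contributions gives the formula mass.

207.71 g/mol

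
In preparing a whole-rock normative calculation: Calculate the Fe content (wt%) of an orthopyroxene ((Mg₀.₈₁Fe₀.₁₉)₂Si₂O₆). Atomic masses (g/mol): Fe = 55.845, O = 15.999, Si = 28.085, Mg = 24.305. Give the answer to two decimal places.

9.97 wt%

Molar mass of (Mg₀.₈₁Fe₀.₁₉)₂Si₂O₆: 1.62*24.305 + 0.38*55.845 + 2*28.085 + 6*15.999 = 212.759 g/mol.
Mass of Fe per formula unit: 0.38 × 55.845 = 21.221 g.
Weight fraction Fe = 21.221 / 212.759 = 0.0997.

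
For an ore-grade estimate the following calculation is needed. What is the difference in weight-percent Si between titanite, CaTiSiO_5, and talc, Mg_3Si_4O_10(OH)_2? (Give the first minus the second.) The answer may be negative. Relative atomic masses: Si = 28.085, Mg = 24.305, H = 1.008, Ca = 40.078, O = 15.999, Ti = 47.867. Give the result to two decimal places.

First mineral: 28.085 g Si in 196.025 g formula = 14.33 wt% Si.
Second mineral: 112.340 g Si in 379.259 g formula = 29.62 wt% Si.
14.33% − 29.62% gives a difference of -15.29 percentage points.

-15.29 percentage points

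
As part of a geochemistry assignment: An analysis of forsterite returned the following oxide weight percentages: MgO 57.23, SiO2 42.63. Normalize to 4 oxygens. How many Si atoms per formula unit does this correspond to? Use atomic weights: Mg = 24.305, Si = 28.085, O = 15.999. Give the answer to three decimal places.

MgO: 57.23/40.304 = 1.41996 mol → 1.41996 mol Mg, 1.41996 mol O.
SiO2: 42.63/60.083 = 0.70952 mol → 0.70952 mol Si, 1.41904 mol O.
Total oxygen = 2.83900 mol. Normalization factor = 4/2.83900 = 1.40895.
Si per 4 O = 0.70952 × 1.40895 = 1.000.

1.000 Si apfu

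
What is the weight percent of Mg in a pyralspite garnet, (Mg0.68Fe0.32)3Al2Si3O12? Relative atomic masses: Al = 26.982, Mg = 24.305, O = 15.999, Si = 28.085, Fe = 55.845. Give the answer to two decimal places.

11.44 wt%

M((Mg0.68Fe0.32)3Al2Si3O12) = 433.400 g/mol.
Mg contributes 2.04 × 24.305 = 49.582 g per mole.
49.582/433.400 = 0.1144 → 11.44%.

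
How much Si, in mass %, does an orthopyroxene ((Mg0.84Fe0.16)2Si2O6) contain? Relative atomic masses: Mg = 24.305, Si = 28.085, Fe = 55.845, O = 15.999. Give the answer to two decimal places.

26.64 mass %

Molar mass of (Mg0.84Fe0.16)2Si2O6: 1.68*24.305 + 0.32*55.845 + 2*28.085 + 6*15.999 = 210.867 g/mol.
Mass of Si per formula unit: 2 × 28.085 = 56.170 g.
Weight fraction Si = 56.170 / 210.867 = 0.2664.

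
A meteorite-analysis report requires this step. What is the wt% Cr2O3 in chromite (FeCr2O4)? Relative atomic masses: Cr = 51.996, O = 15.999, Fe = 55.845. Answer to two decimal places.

67.90 wt%

Formula mass = 223.833 g/mol.
2 Cr → 1.0000 mol Cr2O3 per formula unit; M(Cr2O3) = 151.989, so Cr2O3 mass = 151.989 g.
151.989/223.833 × 100 = 67.90 wt%.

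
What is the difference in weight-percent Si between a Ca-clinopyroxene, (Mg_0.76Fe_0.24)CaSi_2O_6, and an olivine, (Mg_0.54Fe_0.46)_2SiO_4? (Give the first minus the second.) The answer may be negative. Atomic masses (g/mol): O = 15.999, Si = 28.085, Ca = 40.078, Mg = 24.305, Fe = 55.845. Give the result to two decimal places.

Si in (Mg_0.76Fe_0.24)CaSi_2O_6: molar mass 224.117 g/mol; 2×28.085 = 56.170 g → 25.06 wt%.
Si in (Mg_0.54Fe_0.46)_2SiO_4: molar mass 169.708 g/mol; 1×28.085 = 28.085 g → 16.55 wt%.
Difference = 25.06 − 16.55 = 8.51 percentage points.

8.51 percentage points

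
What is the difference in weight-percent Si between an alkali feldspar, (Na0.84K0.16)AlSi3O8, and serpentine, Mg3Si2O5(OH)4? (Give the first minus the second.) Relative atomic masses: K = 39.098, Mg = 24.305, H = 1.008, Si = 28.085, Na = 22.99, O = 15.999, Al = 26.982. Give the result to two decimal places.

Si in (Na0.84K0.16)AlSi3O8: molar mass 264.796 g/mol; 3×28.085 = 84.255 g → 31.82 wt%.
Si in Mg3Si2O5(OH)4: molar mass 277.108 g/mol; 2×28.085 = 56.170 g → 20.27 wt%.
Difference = 31.82 − 20.27 = 11.55 percentage points.

11.55 percentage points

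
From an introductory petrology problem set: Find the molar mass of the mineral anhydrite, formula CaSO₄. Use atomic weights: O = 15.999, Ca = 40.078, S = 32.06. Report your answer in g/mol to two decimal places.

136.13 g/mol

M = 1(40.078) + 1(32.06) + 4(15.999)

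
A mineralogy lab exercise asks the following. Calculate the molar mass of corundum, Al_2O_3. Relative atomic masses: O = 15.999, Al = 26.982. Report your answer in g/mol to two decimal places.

101.96 g/mol

M = 2×26.982 + 3×15.999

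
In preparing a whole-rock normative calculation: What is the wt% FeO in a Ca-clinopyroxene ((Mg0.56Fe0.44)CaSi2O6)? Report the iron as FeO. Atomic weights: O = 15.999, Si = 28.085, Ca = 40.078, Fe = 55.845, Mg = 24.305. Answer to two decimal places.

M((Mg0.56Fe0.44)CaSi2O6) = 230.425 g/mol; M(FeO) = 71.844 g/mol.
Moles FeO per formula unit = 0.44 Fe ÷ 1 = 0.4400.
FeO fraction = (0.4400 × 71.844) / 230.425 = 31.611/230.425 = 0.1372.

13.72 wt%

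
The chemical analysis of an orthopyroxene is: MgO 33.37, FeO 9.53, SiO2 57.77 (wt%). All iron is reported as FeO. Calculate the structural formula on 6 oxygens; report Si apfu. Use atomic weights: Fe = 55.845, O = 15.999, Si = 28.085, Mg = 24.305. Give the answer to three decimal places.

MgO (M=40.304): mol = 0.82796; Mg = 0.82796, O = 0.82796.
FeO (M=71.844): mol = 0.13265; Fe = 0.13265, O = 0.13265.
SiO2 (M=60.083): mol = 0.96150; Si = 0.96150, O = 1.92300.
ΣO = 2.88361; factor = 6/ΣO = 2.08073.
Si apfu = 0.96150 × 2.08073 = 2.001.

2.001 Si apfu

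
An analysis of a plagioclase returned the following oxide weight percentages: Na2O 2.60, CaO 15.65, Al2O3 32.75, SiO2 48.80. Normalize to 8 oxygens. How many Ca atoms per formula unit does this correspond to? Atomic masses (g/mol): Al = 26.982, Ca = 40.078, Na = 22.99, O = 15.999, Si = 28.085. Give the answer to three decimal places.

0.767 Ca apfu

Na2O (M=61.979): mol = 0.04195; Na = 0.08390, O = 0.04195.
CaO (M=56.077): mol = 0.27908; Ca = 0.27908, O = 0.27908.
Al2O3 (M=101.961): mol = 0.32120; Al = 0.64240, O = 0.96360.
SiO2 (M=60.083): mol = 0.81221; Si = 0.81221, O = 1.62442.
ΣO = 2.90905; factor = 8/ΣO = 2.75004.
Ca apfu = 0.27908 × 2.75004 = 0.767.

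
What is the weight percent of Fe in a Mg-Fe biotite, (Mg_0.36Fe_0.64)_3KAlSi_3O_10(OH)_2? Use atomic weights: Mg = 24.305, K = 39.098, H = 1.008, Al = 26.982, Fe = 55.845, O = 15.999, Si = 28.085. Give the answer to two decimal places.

Molar mass of (Mg_0.36Fe_0.64)_3KAlSi_3O_10(OH)_2: 1.08*24.305 + 1.92*55.845 + 1*39.098 + 1*26.982 + 3*28.085 + 12*15.999 + 2*1.008 = 477.811 g/mol.
Mass of Fe per formula unit: 1.92 × 55.845 = 107.222 g.
Weight fraction Fe = 107.222 / 477.811 = 0.2244.

22.44 wt%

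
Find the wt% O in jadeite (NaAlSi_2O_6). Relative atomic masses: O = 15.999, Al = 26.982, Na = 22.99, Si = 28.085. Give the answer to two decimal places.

Molar mass of NaAlSi_2O_6: 1*22.99 + 1*26.982 + 2*28.085 + 6*15.999 = 202.136 g/mol.
Mass of O per formula unit: 6 × 15.999 = 95.994 g.
Weight fraction O = 95.994 / 202.136 = 0.4749.

47.49 wt%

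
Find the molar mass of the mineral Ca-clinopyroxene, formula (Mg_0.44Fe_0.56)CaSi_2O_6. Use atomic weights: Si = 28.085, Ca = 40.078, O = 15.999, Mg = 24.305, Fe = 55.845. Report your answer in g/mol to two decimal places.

M = 0.44×24.305 + 0.56×55.845 + 1×40.078 + 2×28.085 + 6×15.999

234.21 g/mol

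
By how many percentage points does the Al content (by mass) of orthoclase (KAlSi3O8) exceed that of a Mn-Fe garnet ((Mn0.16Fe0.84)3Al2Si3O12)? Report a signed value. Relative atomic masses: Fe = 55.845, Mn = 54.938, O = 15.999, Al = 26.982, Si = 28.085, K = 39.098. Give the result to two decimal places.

Al in KAlSi3O8: molar mass 278.327 g/mol; 1×26.982 = 26.982 g → 9.69 wt%.
Al in (Mn0.16Fe0.84)3Al2Si3O12: molar mass 497.307 g/mol; 2×26.982 = 53.964 g → 10.85 wt%.
Difference = 9.69 − 10.85 = -1.16 percentage points.

-1.16 percentage points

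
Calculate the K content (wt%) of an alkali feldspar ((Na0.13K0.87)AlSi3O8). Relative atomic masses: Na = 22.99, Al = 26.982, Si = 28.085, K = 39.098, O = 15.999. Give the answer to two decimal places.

Formula mass = 0.13*22.99 + 0.87*39.098 + 1*26.982 + 3*28.085 + 8*15.999 = 276.233 g/mol, of which 34.015 g is K.
So K makes up 34.015/276.233 = 0.1231 of the mass, i.e. 12.31%.

12.31 wt%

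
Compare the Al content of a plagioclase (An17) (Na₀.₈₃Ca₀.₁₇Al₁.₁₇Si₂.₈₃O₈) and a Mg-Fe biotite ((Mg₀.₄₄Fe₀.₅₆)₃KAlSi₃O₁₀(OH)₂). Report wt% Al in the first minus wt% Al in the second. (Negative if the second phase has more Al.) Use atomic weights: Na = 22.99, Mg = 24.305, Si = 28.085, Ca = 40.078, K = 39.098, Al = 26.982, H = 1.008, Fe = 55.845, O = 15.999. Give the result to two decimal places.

6.18 percentage points

M(Na₀.₈₃Ca₀.₁₇Al₁.₁₇Si₂.₈₃O₈) = 264.936 g/mol, so wt% Al = 31.569/264.936 × 100 = 11.92%.
M((Mg₀.₄₄Fe₀.₅₆)₃KAlSi₃O₁₀(OH)₂) = 470.241 g/mol, so wt% Al = 26.982/470.241 × 100 = 5.74%.
11.92 − 5.74 = 6.18 pp.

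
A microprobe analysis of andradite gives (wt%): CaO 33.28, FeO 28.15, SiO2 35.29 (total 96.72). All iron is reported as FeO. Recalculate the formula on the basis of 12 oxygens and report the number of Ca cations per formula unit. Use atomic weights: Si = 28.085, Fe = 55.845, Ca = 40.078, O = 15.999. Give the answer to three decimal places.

33.28 wt% CaO ÷ 56.077 g/mol = 0.59347 mol, giving 0.59347 Ca and 0.59347 O.
28.15 wt% FeO ÷ 71.844 g/mol = 0.39182 mol, giving 0.39182 Fe and 0.39182 O.
35.29 wt% SiO2 ÷ 60.083 g/mol = 0.58735 mol, giving 0.58735 Si and 1.17470 O.
Oxygen sums to 2.15999; scaling by 12/2.15999 = 5.55558 puts the formula on 12 O.
Ca: 0.59347 × 5.55558 = 3.297 atoms per formula unit.

3.297 Ca apfu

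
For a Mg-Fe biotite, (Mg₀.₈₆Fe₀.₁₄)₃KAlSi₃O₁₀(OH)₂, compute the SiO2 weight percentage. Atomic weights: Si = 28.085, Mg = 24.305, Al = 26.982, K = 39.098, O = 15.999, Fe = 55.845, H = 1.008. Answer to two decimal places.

Formula mass = 430.501 g/mol.
3 Si → 3.0000 mol SiO2 per formula unit; M(SiO2) = 60.083, so SiO2 mass = 180.249 g.
180.249/430.501 × 100 = 41.87 wt%.

41.87 wt%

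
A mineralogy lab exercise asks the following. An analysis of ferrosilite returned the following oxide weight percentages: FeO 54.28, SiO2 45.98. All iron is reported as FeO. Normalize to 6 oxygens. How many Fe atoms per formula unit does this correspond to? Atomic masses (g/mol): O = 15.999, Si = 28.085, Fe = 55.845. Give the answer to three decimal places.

1.983 Fe apfu

FeO: 54.28/71.844 = 0.75553 mol → 0.75553 mol Fe, 0.75553 mol O.
SiO2: 45.98/60.083 = 0.76527 mol → 0.76527 mol Si, 1.53054 mol O.
Total oxygen = 2.28607 mol. Normalization factor = 6/2.28607 = 2.62459.
Fe per 6 O = 0.75553 × 2.62459 = 1.983.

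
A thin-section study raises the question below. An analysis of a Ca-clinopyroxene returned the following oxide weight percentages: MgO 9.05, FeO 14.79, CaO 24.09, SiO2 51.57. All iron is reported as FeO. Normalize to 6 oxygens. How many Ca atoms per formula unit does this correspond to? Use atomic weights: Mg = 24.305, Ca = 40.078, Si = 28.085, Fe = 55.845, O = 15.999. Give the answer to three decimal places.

1.000 Ca apfu

MgO (M=40.304): mol = 0.22454; Mg = 0.22454, O = 0.22454.
FeO (M=71.844): mol = 0.20586; Fe = 0.20586, O = 0.20586.
CaO (M=56.077): mol = 0.42959; Ca = 0.42959, O = 0.42959.
SiO2 (M=60.083): mol = 0.85831; Si = 0.85831, O = 1.71662.
ΣO = 2.57661; factor = 6/ΣO = 2.32864.
Ca apfu = 0.42959 × 2.32864 = 1.000.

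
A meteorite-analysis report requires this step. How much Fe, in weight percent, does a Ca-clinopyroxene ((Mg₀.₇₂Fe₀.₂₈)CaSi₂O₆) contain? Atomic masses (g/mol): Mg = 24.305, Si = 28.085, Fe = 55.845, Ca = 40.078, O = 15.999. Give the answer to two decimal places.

Formula mass = 0.72×24.305 + 0.28×55.845 + 1×40.078 + 2×28.085 + 6×15.999 = 225.378 g/mol, of which 15.637 g is Fe.
So Fe makes up 15.637/225.378 = 0.0694 of the mass, i.e. 6.94%.

6.94 weight percent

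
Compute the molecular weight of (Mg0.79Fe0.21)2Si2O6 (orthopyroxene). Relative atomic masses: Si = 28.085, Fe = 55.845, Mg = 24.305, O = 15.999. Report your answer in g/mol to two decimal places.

214.02 g/mol

M = 1.58*24.305 + 0.42*55.845 + 2*28.085 + 6*15.999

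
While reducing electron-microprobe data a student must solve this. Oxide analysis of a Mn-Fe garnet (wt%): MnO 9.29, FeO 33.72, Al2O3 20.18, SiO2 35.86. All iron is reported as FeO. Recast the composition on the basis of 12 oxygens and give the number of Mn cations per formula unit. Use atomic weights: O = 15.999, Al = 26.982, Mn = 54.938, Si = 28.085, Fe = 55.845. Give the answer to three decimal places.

0.658 Mn apfu

MnO: 9.29/70.937 = 0.13096 mol → 0.13096 mol Mn, 0.13096 mol O.
FeO: 33.72/71.844 = 0.46935 mol → 0.46935 mol Fe, 0.46935 mol O.
Al2O3: 20.18/101.961 = 0.19792 mol → 0.39584 mol Al, 0.59376 mol O.
SiO2: 35.86/60.083 = 0.59684 mol → 0.59684 mol Si, 1.19368 mol O.
Total oxygen = 2.38775 mol. Normalization factor = 12/2.38775 = 5.02565.
Mn per 12 O = 0.13096 × 5.02565 = 0.658.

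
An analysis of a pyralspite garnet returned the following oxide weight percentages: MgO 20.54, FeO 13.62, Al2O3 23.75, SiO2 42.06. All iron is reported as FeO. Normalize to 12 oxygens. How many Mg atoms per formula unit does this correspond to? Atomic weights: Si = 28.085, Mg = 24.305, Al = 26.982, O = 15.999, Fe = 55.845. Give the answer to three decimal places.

20.54 wt% MgO ÷ 40.304 g/mol = 0.50963 mol, giving 0.50963 Mg and 0.50963 O.
13.62 wt% FeO ÷ 71.844 g/mol = 0.18958 mol, giving 0.18958 Fe and 0.18958 O.
23.75 wt% Al2O3 ÷ 101.961 g/mol = 0.23293 mol, giving 0.46586 Al and 0.69879 O.
42.06 wt% SiO2 ÷ 60.083 g/mol = 0.70003 mol, giving 0.70003 Si and 1.40006 O.
Oxygen sums to 2.79806; scaling by 12/2.79806 = 4.28869 puts the formula on 12 O.
Mg: 0.50963 × 4.28869 = 2.186 atoms per formula unit.

2.186 Mg apfu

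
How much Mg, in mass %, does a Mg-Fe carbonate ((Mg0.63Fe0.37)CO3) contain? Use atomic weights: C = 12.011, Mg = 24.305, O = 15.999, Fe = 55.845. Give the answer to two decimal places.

15.95 mass %

Formula mass = 0.63*24.305 + 0.37*55.845 + 1*12.011 + 3*15.999 = 95.983 g/mol, of which 15.312 g is Mg.
So Mg makes up 15.312/95.983 = 0.1595 of the mass, i.e. 15.95%.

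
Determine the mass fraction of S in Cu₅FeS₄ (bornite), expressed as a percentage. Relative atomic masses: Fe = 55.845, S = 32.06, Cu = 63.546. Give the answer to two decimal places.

Molar mass of Cu₅FeS₄: 5·63.546 + 1·55.845 + 4·32.06 = 501.815 g/mol.
Mass of S per formula unit: 4 × 32.06 = 128.240 g.
Weight fraction S = 128.240 / 501.815 = 0.2556.

25.56 wt%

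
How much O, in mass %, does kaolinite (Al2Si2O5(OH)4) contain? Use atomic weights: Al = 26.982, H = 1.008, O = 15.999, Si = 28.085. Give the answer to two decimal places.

Formula mass = 2×26.982 + 2×28.085 + 9×15.999 + 4×1.008 = 258.157 g/mol, of which 143.991 g is O.
So O makes up 143.991/258.157 = 0.5578 of the mass, i.e. 55.78%.

55.78 mass %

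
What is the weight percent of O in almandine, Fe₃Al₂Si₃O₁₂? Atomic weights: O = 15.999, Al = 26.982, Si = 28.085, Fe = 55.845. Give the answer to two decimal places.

38.57 wt%

M(Fe₃Al₂Si₃O₁₂) = 497.742 g/mol.
O contributes 12 × 15.999 = 191.988 g per mole.
191.988/497.742 = 0.3857 → 38.57%.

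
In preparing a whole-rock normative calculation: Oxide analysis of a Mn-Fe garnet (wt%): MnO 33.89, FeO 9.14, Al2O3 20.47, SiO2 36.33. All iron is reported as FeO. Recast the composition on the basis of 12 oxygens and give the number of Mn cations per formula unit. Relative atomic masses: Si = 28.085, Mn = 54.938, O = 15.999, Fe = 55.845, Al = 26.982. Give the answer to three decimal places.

2.372 Mn apfu

33.89 wt% MnO ÷ 70.937 g/mol = 0.47775 mol, giving 0.47775 Mn and 0.47775 O.
9.14 wt% FeO ÷ 71.844 g/mol = 0.12722 mol, giving 0.12722 Fe and 0.12722 O.
20.47 wt% Al2O3 ÷ 101.961 g/mol = 0.20076 mol, giving 0.40152 Al and 0.60228 O.
36.33 wt% SiO2 ÷ 60.083 g/mol = 0.60466 mol, giving 0.60466 Si and 1.20932 O.
Oxygen sums to 2.41657; scaling by 12/2.41657 = 4.96572 puts the formula on 12 O.
Mn: 0.47775 × 4.96572 = 2.372 atoms per formula unit.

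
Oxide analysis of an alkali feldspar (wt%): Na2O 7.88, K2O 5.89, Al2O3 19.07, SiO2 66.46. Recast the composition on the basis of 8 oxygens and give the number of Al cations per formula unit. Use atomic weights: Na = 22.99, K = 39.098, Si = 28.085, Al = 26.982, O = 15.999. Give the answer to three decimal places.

Na2O (M=61.979): mol = 0.12714; Na = 0.25428, O = 0.12714.
K2O (M=94.195): mol = 0.06253; K = 0.12506, O = 0.06253.
Al2O3 (M=101.961): mol = 0.18703; Al = 0.37406, O = 0.56109.
SiO2 (M=60.083): mol = 1.10614; Si = 1.10614, O = 2.21228.
ΣO = 2.96304; factor = 8/ΣO = 2.69993.
Al apfu = 0.37406 × 2.69993 = 1.010.

1.010 Al apfu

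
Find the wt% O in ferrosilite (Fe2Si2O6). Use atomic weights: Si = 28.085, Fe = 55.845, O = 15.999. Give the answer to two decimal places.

36.38 weight percent

M(Fe2Si2O6) = 263.854 g/mol.
O contributes 6 × 15.999 = 95.994 g per mole.
95.994/263.854 = 0.3638 → 36.38%.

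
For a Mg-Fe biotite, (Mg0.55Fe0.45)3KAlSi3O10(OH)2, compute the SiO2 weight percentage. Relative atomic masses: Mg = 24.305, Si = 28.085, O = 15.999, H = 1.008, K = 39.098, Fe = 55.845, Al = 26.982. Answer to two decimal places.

39.20 wt%

Formula mass = 459.833 g/mol.
3 Si → 3.0000 mol SiO2 per formula unit; M(SiO2) = 60.083, so SiO2 mass = 180.249 g.
180.249/459.833 × 100 = 39.20 wt%.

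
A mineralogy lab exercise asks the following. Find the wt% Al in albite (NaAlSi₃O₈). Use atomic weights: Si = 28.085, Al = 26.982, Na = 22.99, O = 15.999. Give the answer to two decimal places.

10.29 wt%

Formula mass = 1·22.99 + 1·26.982 + 3·28.085 + 8·15.999 = 262.219 g/mol, of which 26.982 g is Al.
So Al makes up 26.982/262.219 = 0.1029 of the mass, i.e. 10.29%.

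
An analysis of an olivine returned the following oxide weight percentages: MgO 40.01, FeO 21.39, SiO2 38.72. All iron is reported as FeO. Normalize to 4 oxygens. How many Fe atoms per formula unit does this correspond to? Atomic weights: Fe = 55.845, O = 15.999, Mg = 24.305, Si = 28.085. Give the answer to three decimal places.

0.462 Fe apfu

40.01 wt% MgO ÷ 40.304 g/mol = 0.99271 mol, giving 0.99271 Mg and 0.99271 O.
21.39 wt% FeO ÷ 71.844 g/mol = 0.29773 mol, giving 0.29773 Fe and 0.29773 O.
38.72 wt% SiO2 ÷ 60.083 g/mol = 0.64444 mol, giving 0.64444 Si and 1.28888 O.
Oxygen sums to 2.57932; scaling by 4/2.57932 = 1.55080 puts the formula on 4 O.
Fe: 0.29773 × 1.55080 = 0.462 atoms per formula unit.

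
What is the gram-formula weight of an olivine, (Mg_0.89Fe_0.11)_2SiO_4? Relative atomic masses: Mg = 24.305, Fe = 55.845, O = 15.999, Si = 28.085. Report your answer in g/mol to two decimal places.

147.63 g/mol

M = 1.78(24.305) + 0.22(55.845) + 1(28.085) + 4(15.999)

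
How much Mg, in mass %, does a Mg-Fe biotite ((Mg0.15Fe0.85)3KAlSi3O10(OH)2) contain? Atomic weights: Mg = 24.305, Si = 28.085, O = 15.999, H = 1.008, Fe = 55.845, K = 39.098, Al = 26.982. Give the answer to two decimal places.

Molar mass of (Mg0.15Fe0.85)3KAlSi3O10(OH)2: 0.45*24.305 + 2.55*55.845 + 1*39.098 + 1*26.982 + 3*28.085 + 12*15.999 + 2*1.008 = 497.681 g/mol.
Mass of Mg per formula unit: 0.45 × 24.305 = 10.937 g.
Weight fraction Mg = 10.937 / 497.681 = 0.0220.

2.20 mass %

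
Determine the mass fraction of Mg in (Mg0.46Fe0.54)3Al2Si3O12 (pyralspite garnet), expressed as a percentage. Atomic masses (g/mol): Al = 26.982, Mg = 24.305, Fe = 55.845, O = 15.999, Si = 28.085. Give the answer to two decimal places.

Formula mass = 1.38*24.305 + 1.62*55.845 + 2*26.982 + 3*28.085 + 12*15.999 = 454.217 g/mol, of which 33.541 g is Mg.
So Mg makes up 33.541/454.217 = 0.0738 of the mass, i.e. 7.38%.

7.38 weight percent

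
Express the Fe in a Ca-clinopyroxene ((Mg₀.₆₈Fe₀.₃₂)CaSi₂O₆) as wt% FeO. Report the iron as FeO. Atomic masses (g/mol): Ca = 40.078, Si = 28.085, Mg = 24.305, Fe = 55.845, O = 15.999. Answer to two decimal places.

10.14 wt%

Molar mass of (Mg₀.₆₈Fe₀.₃₂)CaSi₂O₆ = 0.68×24.305 + 0.32×55.845 + 1×40.078 + 2×28.085 + 6×15.999 = 226.640 g/mol.
Each formula unit contains 0.32 Fe, equivalent to 0.32/1 = 0.3200 mol FeO.
M(FeO) = 1×55.845 + 1×15.999 = 71.844 g/mol.
Mass of FeO per formula unit = 0.3200 × 71.844 = 22.990 g.
FeO wt% = 22.990 / 226.640 × 100 = 10.14%.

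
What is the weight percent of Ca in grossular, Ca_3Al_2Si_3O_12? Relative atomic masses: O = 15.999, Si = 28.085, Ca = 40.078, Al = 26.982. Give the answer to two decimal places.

Formula mass = 3*40.078 + 2*26.982 + 3*28.085 + 12*15.999 = 450.441 g/mol, of which 120.234 g is Ca.
So Ca makes up 120.234/450.441 = 0.2669 of the mass, i.e. 26.69%.

26.69 wt%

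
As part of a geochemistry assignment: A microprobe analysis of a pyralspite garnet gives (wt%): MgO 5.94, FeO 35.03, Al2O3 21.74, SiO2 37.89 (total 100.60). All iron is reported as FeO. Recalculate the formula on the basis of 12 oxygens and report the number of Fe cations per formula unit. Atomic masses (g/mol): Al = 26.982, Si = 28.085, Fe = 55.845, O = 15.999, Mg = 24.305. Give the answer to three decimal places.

2.307 Fe apfu

MgO (M=40.304): mol = 0.14738; Mg = 0.14738, O = 0.14738.
FeO (M=71.844): mol = 0.48758; Fe = 0.48758, O = 0.48758.
Al2O3 (M=101.961): mol = 0.21322; Al = 0.42644, O = 0.63966.
SiO2 (M=60.083): mol = 0.63063; Si = 0.63063, O = 1.26126.
ΣO = 2.53588; factor = 12/ΣO = 4.73209.
Fe apfu = 0.48758 × 4.73209 = 2.307.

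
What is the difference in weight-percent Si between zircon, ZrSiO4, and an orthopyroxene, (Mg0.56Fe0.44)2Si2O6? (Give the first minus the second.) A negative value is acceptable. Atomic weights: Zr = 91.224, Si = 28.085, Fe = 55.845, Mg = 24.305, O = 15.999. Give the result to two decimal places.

Si in ZrSiO4: molar mass 183.305 g/mol; 1×28.085 = 28.085 g → 15.32 wt%.
Si in (Mg0.56Fe0.44)2Si2O6: molar mass 228.529 g/mol; 2×28.085 = 56.170 g → 24.58 wt%.
Difference = 15.32 − 24.58 = -9.26 percentage points.

-9.26 percentage points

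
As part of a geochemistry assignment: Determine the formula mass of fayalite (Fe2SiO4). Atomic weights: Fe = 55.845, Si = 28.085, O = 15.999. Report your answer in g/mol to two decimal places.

203.77 g/mol

Fe: 2 × 55.845 = 111.6900
Si: 1 × 28.085 = 28.0850
O: 4 × 15.999 = 63.9960
Summing the contributions gives the formula mass.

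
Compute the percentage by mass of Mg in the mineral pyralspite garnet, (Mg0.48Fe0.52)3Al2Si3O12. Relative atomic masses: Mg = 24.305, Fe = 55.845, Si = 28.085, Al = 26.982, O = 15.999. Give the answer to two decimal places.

7.74 mass %

Molar mass of (Mg0.48Fe0.52)3Al2Si3O12: 1.44×24.305 + 1.56×55.845 + 2×26.982 + 3×28.085 + 12×15.999 = 452.324 g/mol.
Mass of Mg per formula unit: 1.44 × 24.305 = 34.999 g.
Weight fraction Mg = 34.999 / 452.324 = 0.0774.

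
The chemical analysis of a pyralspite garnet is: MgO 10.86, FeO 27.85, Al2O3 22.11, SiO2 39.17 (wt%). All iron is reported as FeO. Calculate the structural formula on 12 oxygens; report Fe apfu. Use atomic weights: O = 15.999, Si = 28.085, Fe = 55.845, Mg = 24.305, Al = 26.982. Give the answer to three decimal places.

1.781 Fe apfu

MgO: 10.86/40.304 = 0.26945 mol → 0.26945 mol Mg, 0.26945 mol O.
FeO: 27.85/71.844 = 0.38765 mol → 0.38765 mol Fe, 0.38765 mol O.
Al2O3: 22.11/101.961 = 0.21685 mol → 0.43370 mol Al, 0.65055 mol O.
SiO2: 39.17/60.083 = 0.65193 mol → 0.65193 mol Si, 1.30386 mol O.
Total oxygen = 2.61151 mol. Normalization factor = 12/2.61151 = 4.59504.
Fe per 12 O = 0.38765 × 4.59504 = 1.781.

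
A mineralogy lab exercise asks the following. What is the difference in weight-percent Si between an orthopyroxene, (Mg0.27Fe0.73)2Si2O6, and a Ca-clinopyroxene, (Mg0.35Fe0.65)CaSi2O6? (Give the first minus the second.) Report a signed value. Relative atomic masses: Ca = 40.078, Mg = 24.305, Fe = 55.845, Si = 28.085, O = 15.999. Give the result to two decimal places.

-0.94 percentage points

First mineral: 56.170 g Si in 246.822 g formula = 22.76 wt% Si.
Second mineral: 56.170 g Si in 237.048 g formula = 23.70 wt% Si.
22.76% − 23.70% gives a difference of -0.94 percentage points.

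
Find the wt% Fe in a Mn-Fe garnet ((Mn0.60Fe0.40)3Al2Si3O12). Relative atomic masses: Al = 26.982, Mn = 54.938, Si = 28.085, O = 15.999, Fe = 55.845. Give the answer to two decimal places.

13.51 mass %

Molar mass of (Mn0.60Fe0.40)3Al2Si3O12: 1.80·54.938 + 1.20·55.845 + 2·26.982 + 3·28.085 + 12·15.999 = 496.109 g/mol.
Mass of Fe per formula unit: 1.20 × 55.845 = 67.014 g.
Weight fraction Fe = 67.014 / 496.109 = 0.1351.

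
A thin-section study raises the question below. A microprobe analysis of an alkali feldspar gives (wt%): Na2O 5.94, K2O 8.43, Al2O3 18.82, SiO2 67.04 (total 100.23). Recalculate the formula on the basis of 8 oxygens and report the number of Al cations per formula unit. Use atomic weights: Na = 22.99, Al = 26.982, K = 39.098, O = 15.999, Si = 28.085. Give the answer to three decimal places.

Na2O: 5.94/61.979 = 0.09584 mol → 0.19168 mol Na, 0.09584 mol O.
K2O: 8.43/94.195 = 0.08950 mol → 0.17900 mol K, 0.08950 mol O.
Al2O3: 18.82/101.961 = 0.18458 mol → 0.36916 mol Al, 0.55374 mol O.
SiO2: 67.04/60.083 = 1.11579 mol → 1.11579 mol Si, 2.23158 mol O.
Total oxygen = 2.97066 mol. Normalization factor = 8/2.97066 = 2.69300.
Al per 8 O = 0.36916 × 2.69300 = 0.994.

0.994 Al apfu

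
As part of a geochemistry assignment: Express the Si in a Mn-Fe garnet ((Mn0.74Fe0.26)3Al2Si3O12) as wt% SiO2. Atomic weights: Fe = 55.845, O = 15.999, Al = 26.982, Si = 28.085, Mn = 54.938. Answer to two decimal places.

36.36 wt%

Molar mass of (Mn0.74Fe0.26)3Al2Si3O12 = 2.22*54.938 + 0.78*55.845 + 2*26.982 + 3*28.085 + 12*15.999 = 495.728 g/mol.
Each formula unit contains 3 Si, equivalent to 3/1 = 3.0000 mol SiO2.
M(SiO2) = 1×28.085 + 2×15.999 = 60.083 g/mol.
Mass of SiO2 per formula unit = 3.0000 × 60.083 = 180.249 g.
SiO2 wt% = 180.249 / 495.728 × 100 = 36.36%.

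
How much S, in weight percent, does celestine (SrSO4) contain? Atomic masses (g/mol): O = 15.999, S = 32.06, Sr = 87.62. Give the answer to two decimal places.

Formula mass = 1·87.62 + 1·32.06 + 4·15.999 = 183.676 g/mol, of which 32.060 g is S.
So S makes up 32.060/183.676 = 0.1745 of the mass, i.e. 17.45%.

17.45 weight percent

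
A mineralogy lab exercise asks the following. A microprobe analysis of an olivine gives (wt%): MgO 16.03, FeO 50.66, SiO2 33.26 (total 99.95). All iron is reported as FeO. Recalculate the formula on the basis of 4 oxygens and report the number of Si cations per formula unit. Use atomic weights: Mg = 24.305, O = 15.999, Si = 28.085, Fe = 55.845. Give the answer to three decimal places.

16.03 wt% MgO ÷ 40.304 g/mol = 0.39773 mol, giving 0.39773 Mg and 0.39773 O.
50.66 wt% FeO ÷ 71.844 g/mol = 0.70514 mol, giving 0.70514 Fe and 0.70514 O.
33.26 wt% SiO2 ÷ 60.083 g/mol = 0.55357 mol, giving 0.55357 Si and 1.10714 O.
Oxygen sums to 2.21001; scaling by 4/2.21001 = 1.80995 puts the formula on 4 O.
Si: 0.55357 × 1.80995 = 1.002 atoms per formula unit.

1.002 Si apfu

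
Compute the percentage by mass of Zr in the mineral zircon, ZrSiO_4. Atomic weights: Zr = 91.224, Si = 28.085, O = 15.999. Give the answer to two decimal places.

Formula mass = 1·91.224 + 1·28.085 + 4·15.999 = 183.305 g/mol, of which 91.224 g is Zr.
So Zr makes up 91.224/183.305 = 0.4977 of the mass, i.e. 49.77%.

49.77 mass %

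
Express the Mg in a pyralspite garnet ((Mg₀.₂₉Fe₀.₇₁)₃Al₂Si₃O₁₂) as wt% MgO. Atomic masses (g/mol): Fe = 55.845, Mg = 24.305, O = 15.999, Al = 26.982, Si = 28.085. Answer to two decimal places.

7.46 wt%

Molar mass of (Mg₀.₂₉Fe₀.₇₁)₃Al₂Si₃O₁₂ = 0.87*24.305 + 2.13*55.845 + 2*26.982 + 3*28.085 + 12*15.999 = 470.302 g/mol.
Each formula unit contains 0.87 Mg, equivalent to 0.87/1 = 0.8700 mol MgO.
M(MgO) = 1×24.305 + 1×15.999 = 40.304 g/mol.
Mass of MgO per formula unit = 0.8700 × 40.304 = 35.064 g.
MgO wt% = 35.064 / 470.302 × 100 = 7.46%.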